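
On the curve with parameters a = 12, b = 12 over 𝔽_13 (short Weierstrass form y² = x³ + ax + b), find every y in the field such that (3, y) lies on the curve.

x³ + 12x + 12 = 75 ≡ 10 (mod 13).
Square roots of 10 mod 13: 6 and 7 (since 6² = 36 ≡ 10).

6, 7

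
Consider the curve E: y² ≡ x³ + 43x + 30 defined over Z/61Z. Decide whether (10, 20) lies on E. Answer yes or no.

y² = 20² ≡ 34; x³ + 43x + 30 = 1460 ≡ 57 (mod 61). 34 ≠ 57.

no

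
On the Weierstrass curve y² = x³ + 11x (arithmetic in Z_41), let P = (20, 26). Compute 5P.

(9, 7)

Repeated addition: build up to 5P.
2P: tangent at (20, 26): λ = (3·20² + 11)/(2·26) ≡ 22/11. 11⁻¹ ≡ 15 (mod 41), so λ ≡ 22·15 ≡ 2.
  x = λ² - 20 - 20 = 4 - 40 ≡ 5; y = λ·(20 - 5) - 26 ≡ 4. → (5, 4)
3P: (5, 4) + (20, 26). λ = (26 - 4)/(20 - 5) ≡ 22/15 mod 41. 15⁻¹ ≡ 11 (mod 41), so λ ≡ 37.
  x = λ² - 5 - 20 = 1369 - 25 ≡ 32; y = λ·(5 - 32) - 4 ≡ 22. → (32, 22)
4P: (32, 22) + (20, 26). λ = (26 - 22)/(20 - 32) ≡ 4/29 mod 41. 29⁻¹ ≡ 17 (mod 41), so λ ≡ 27.
  x = λ² - 32 - 20 = 729 - 52 ≡ 21; y = λ·(32 - 21) - 22 ≡ 29. → (21, 29)
5P: (21, 29) + (20, 26). λ = (26 - 29)/(20 - 21) ≡ 38/40 mod 41. 40⁻¹ ≡ 40 (mod 41), so λ ≡ 3.
  x = λ² - 21 - 20 = 9 - 41 ≡ 9; y = λ·(21 - 9) - 29 ≡ 7. → (9, 7)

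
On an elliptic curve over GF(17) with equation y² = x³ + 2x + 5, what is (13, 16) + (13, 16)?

tangent at (13, 16): λ = (3·13² + 2)/(2·16) ≡ 16/15. 15⁻¹ ≡ 8 (mod 17), so λ ≡ 16·8 ≡ 9.
  x = λ² - 13 - 13 = 81 - 26 ≡ 4; y = λ·(13 - 4) - 16 ≡ 14. → (4, 14)

(4, 14)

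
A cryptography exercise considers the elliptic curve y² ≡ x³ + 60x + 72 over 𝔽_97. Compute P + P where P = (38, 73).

tangent at (38, 73): λ = (3·38² + 60)/(2·73) ≡ 27/49. 49⁻¹ ≡ 2 (mod 97) since 49·2 = 98 ≡ 1, so λ ≡ 27·2 ≡ 54.
  x = λ² - 38 - 38 = 2916 - 76 ≡ 27; y = λ·(38 - 27) - 73 ≡ 36. → (27, 36)

(27, 36)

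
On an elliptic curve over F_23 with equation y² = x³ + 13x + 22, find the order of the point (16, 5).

11

2P: tangent at (16, 5): λ = (3·16² + 13)/(2·5) ≡ 22/10. 10⁻¹ ≡ 7 (mod 23), so λ ≡ 22·7 ≡ 16.
  x = λ² - 16 - 16 = 256 - 32 ≡ 17; y = λ·(16 - 17) - 5 ≡ 2. → (17, 2)
3P: (17, 2) + (16, 5). λ = (5 - 2)/(16 - 17) ≡ 3/22 mod 23. 22⁻¹ ≡ 22 (mod 23), so λ ≡ 20.
  x = λ² - 17 - 16 = 400 - 33 ≡ 22; y = λ·(17 - 22) - 2 ≡ 13. → (22, 13)
4P: (22, 13) + (16, 5). λ = (5 - 13)/(16 - 22) ≡ 15/17 mod 23. 17⁻¹ ≡ 19 (mod 23) since 17·19 = 323 ≡ 1, so λ ≡ 9.
  x = λ² - 22 - 16 = 81 - 38 ≡ 20; y = λ·(22 - 20) - 13 ≡ 5. → (20, 5)
5P: (20, 5) + (16, 5). λ = (5 - 5)/(16 - 20) ≡ 0/19 mod 23. 19⁻¹ ≡ 17 (mod 23) since 19·17 = 323 ≡ 1, so λ ≡ 0.
  x = λ² - 20 - 16 = 0 - 36 ≡ 10; y = λ·(20 - 10) - 5 ≡ 18. → (10, 18)
6P: (10, 18) + (16, 5). λ = (5 - 18)/(16 - 10) ≡ 10/6 mod 23. 6⁻¹ ≡ 4 (mod 23), so λ ≡ 17.
  x = λ² - 10 - 16 = 289 - 26 ≡ 10; y = λ·(10 - 10) - 18 ≡ 5. → (10, 5)
7P: (10, 5) + (16, 5). λ = (5 - 5)/(16 - 10) ≡ 0/6 mod 23. 6⁻¹ ≡ 4 (mod 23) since 6·4 = 24 ≡ 1, so λ ≡ 0.
  x = λ² - 10 - 16 = 0 - 26 ≡ 20; y = λ·(10 - 20) - 5 ≡ 18. → (20, 18)
8P: (20, 18) + (16, 5). λ = (5 - 18)/(16 - 20) ≡ 10/19 mod 23. 19⁻¹ ≡ 17 (mod 23) since 19·17 = 323 ≡ 1, so λ ≡ 9.
  x = λ² - 20 - 16 = 81 - 36 ≡ 22; y = λ·(20 - 22) - 18 ≡ 10. → (22, 10)
9P: (22, 10) + (16, 5). λ = (5 - 10)/(16 - 22) ≡ 18/17 mod 23. 17⁻¹ ≡ 19 (mod 23), so λ ≡ 20.
  x = λ² - 22 - 16 = 400 - 38 ≡ 17; y = λ·(22 - 17) - 10 ≡ 21. → (17, 21)
10P: (17, 21) + (16, 5). λ = (5 - 21)/(16 - 17) ≡ 7/22 mod 23. 22⁻¹ ≡ 22 (mod 23), so λ ≡ 16.
  x = λ² - 17 - 16 = 256 - 33 ≡ 16; y = λ·(17 - 16) - 21 ≡ 18. → (16, 18)
11P: (16, 18) + (16, 5): same x and y₁ ≡ -y₂, so the sum is ∞.
11P = ∞, so the order is 11.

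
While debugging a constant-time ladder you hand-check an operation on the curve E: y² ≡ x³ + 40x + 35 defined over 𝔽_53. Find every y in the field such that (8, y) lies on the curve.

x³ + 40x + 35 = 867 ≡ 19 (mod 53).
19 is a non-residue mod 53; no y exists.

none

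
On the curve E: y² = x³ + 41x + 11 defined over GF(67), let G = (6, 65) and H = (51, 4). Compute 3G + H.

First 3G:
Repeated addition: build up to 3G.
2G: tangent at (6, 65): λ = (3·6² + 41)/(2·65) ≡ 15/63. 63⁻¹ ≡ 50 (mod 67), so λ ≡ 15·50 ≡ 13.
  x = λ² - 6 - 6 = 169 - 12 ≡ 23; y = λ·(6 - 23) - 65 ≡ 49. → (23, 49)
3G: (23, 49) + (6, 65). λ = (65 - 49)/(6 - 23) ≡ 16/50 mod 67. 50⁻¹ ≡ 63 (mod 67), so λ ≡ 3.
  x = λ² - 23 - 6 = 9 - 29 ≡ 47; y = λ·(23 - 47) - 49 ≡ 13. → (47, 13)
3G = (47, 13).
Finally 3G + H:
(47, 13) + (51, 4). λ = (4 - 13)/(51 - 47) ≡ 58/4 mod 67. 4⁻¹ ≡ 17 (mod 67), so λ ≡ 48.
  x = λ² - 47 - 51 = 2304 - 98 ≡ 62; y = λ·(47 - 62) - 13 ≡ 4. → (62, 4)

(62, 4)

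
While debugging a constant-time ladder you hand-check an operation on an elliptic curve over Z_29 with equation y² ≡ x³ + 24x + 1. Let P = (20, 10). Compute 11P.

Double-and-add on 11 = (1011)₂. Start with P = (20, 10) for the leading 1-bit.
double: tangent at (20, 10): λ = (3·20² + 24)/(2·10) ≡ 6/20. 20⁻¹ ≡ 16 (mod 29), so λ ≡ 6·16 ≡ 9.
  x = λ² - 20 - 20 = 81 - 40 ≡ 12; y = λ·(20 - 12) - 10 ≡ 4. → (12, 4)
double: tangent at (12, 4): λ = (3·12² + 24)/(2·4) ≡ 21/8. 8⁻¹ ≡ 11 (mod 29), so λ ≡ 21·11 ≡ 28.
  x = λ² - 12 - 12 = 784 - 24 ≡ 6; y = λ·(12 - 6) - 4 ≡ 19. → (6, 19)
add P: (6, 19) + (20, 10). λ = (10 - 19)/(20 - 6) ≡ 20/14 mod 29. 14⁻¹ ≡ 27 (mod 29) since 14·27 = 378 ≡ 1, so λ ≡ 18.
  x = λ² - 6 - 20 = 324 - 26 ≡ 8; y = λ·(6 - 8) - 19 ≡ 3. → (8, 3)
double: tangent at (8, 3): λ = (3·8² + 24)/(2·3) ≡ 13/6. 6⁻¹ ≡ 5 (mod 29) since 6·5 = 30 ≡ 1, so λ ≡ 13·5 ≡ 7.
  x = λ² - 8 - 8 = 49 - 16 ≡ 4; y = λ·(8 - 4) - 3 ≡ 25. → (4, 25)
add P: (4, 25) + (20, 10). λ = (10 - 25)/(20 - 4) ≡ 14/16 mod 29. 16⁻¹ ≡ 20 (mod 29), so λ ≡ 19.
  x = λ² - 4 - 20 = 361 - 24 ≡ 18; y = λ·(4 - 18) - 25 ≡ 28. → (18, 28)

(18, 28)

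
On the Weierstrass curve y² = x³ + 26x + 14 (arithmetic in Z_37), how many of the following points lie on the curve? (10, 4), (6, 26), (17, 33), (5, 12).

(10, 4): 4² ≡ 16, rhs ≡ 16 → on.
(6, 26): 26² ≡ 10, rhs ≡ 16 → off.
(17, 33): 33² ≡ 16, rhs ≡ 4 → off.
(5, 12): 12² ≡ 33, rhs ≡ 10 → off.

1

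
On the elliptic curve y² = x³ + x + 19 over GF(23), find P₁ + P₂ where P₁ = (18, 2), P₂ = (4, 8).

(4, 15)

(18, 2) + (4, 8). λ = (8 - 2)/(4 - 18) ≡ 6/9 mod 23. 9⁻¹ ≡ 18 (mod 23) since 9·18 = 162 ≡ 1, so λ ≡ 16.
  x = λ² - 18 - 4 = 256 - 22 ≡ 4; y = λ·(18 - 4) - 2 ≡ 15. → (4, 15)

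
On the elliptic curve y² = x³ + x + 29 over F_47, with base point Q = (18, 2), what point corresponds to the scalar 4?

(40, 33)

Double-and-add on 4 = (100)₂. Start with Q = (18, 2) for the leading 1-bit.
double: tangent at (18, 2): λ = (3·18² + 1)/(2·2) ≡ 33/4. 4⁻¹ ≡ 12 (mod 47), so λ ≡ 33·12 ≡ 20.
  x = λ² - 18 - 18 = 400 - 36 ≡ 35; y = λ·(18 - 35) - 2 ≡ 34. → (35, 34)
double: tangent at (35, 34): λ = (3·35² + 1)/(2·34) ≡ 10/21. 21⁻¹ ≡ 9 (mod 47), so λ ≡ 10·9 ≡ 43.
  x = λ² - 35 - 35 = 1849 - 70 ≡ 40; y = λ·(35 - 40) - 34 ≡ 33. → (40, 33)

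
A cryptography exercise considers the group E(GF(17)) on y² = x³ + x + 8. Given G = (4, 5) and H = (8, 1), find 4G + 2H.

First 4G:
Repeated addition: build up to 4G.
2G: tangent at (4, 5): λ = (3·4² + 1)/(2·5) ≡ 15/10. 10⁻¹ ≡ 12 (mod 17) since 10·12 = 120 ≡ 1, so λ ≡ 15·12 ≡ 10.
  x = λ² - 4 - 4 = 100 - 8 ≡ 7; y = λ·(4 - 7) - 5 ≡ 16. → (7, 16)
3G: (7, 16) + (4, 5). λ = (5 - 16)/(4 - 7) ≡ 6/14 mod 17. 14⁻¹ ≡ 11 (mod 17) since 14·11 = 154 ≡ 1, so λ ≡ 15.
  x = λ² - 7 - 4 = 225 - 11 ≡ 10; y = λ·(7 - 10) - 16 ≡ 7. → (10, 7)
4G: (10, 7) + (4, 5). λ = (5 - 7)/(4 - 10) ≡ 15/11 mod 17. 11⁻¹ ≡ 14 (mod 17), so λ ≡ 6.
  x = λ² - 10 - 4 = 36 - 14 ≡ 5; y = λ·(10 - 5) - 7 ≡ 6. → (5, 6)
4G = (5, 6).
Next 2H:
Repeated addition: build up to 2H.
2H: tangent at (8, 1): λ = (3·8² + 1)/(2·1) ≡ 6/2. 2⁻¹ ≡ 9 (mod 17), so λ ≡ 6·9 ≡ 3.
  x = λ² - 8 - 8 = 9 - 16 ≡ 10; y = λ·(8 - 10) - 1 ≡ 10. → (10, 10)
2H = (10, 10).
Finally 4G + 2H:
(5, 6) + (10, 10). λ = (10 - 6)/(10 - 5) ≡ 4/5 mod 17. 5⁻¹ ≡ 7 (mod 17), so λ ≡ 11.
  x = λ² - 5 - 10 = 121 - 15 ≡ 4; y = λ·(5 - 4) - 6 ≡ 5. → (4, 5)

(4, 5)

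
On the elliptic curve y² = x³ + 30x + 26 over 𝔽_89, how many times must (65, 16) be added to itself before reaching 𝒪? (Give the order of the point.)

5

2P: tangent at (65, 16): λ = (3·65² + 30)/(2·16) ≡ 67/32. 32⁻¹ ≡ 64 (mod 89) since 32·64 = 2048 ≡ 1, so λ ≡ 67·64 ≡ 16.
  x = λ² - 65 - 65 = 256 - 130 ≡ 37; y = λ·(65 - 37) - 16 ≡ 76. → (37, 76)
3P: (37, 76) + (65, 16). λ = (16 - 76)/(65 - 37) ≡ 29/28 mod 89. 28⁻¹ ≡ 35 (mod 89), so λ ≡ 36.
  x = λ² - 37 - 65 = 1296 - 102 ≡ 37; y = λ·(37 - 37) - 76 ≡ 13. → (37, 13)
4P: (37, 13) + (65, 16). λ = (16 - 13)/(65 - 37) ≡ 3/28 mod 89. 28⁻¹ ≡ 35 (mod 89) since 28·35 = 980 ≡ 1, so λ ≡ 16.
  x = λ² - 37 - 65 = 256 - 102 ≡ 65; y = λ·(37 - 65) - 13 ≡ 73. → (65, 73)
5P: (65, 73) + (65, 16): same x and y₁ ≡ -y₂, so the sum is 𝒪.
5P = 𝒪, so the order is 5.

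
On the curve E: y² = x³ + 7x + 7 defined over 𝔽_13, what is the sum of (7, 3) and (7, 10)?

O

The two points share x = 7 and their y-coordinates satisfy 3 + 10 ≡ 0 (mod 13), so they are inverses. Their sum is O.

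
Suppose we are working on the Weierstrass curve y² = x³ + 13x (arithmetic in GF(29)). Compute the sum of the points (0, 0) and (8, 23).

(27, 13)

(0, 0) + (8, 23). λ = (23 - 0)/(8 - 0) ≡ 23/8 mod 29. 8⁻¹ ≡ 11 (mod 29), so λ ≡ 21.
  x = λ² - 0 - 8 = 441 - 8 ≡ 27; y = λ·(0 - 27) - 0 ≡ 13. → (27, 13)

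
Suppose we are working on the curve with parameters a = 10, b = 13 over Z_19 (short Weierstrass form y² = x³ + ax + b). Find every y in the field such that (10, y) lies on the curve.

x³ + 10x + 13 = 1113 ≡ 11 (mod 19).
Square roots of 11 mod 19: 7 and 12 (since 7² = 49 ≡ 11).

7, 12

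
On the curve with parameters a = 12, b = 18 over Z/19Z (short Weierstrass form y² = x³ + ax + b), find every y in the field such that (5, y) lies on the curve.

none

x³ + 12x + 18 = 203 ≡ 13 (mod 19).
13 is a non-residue mod 19; no y exists.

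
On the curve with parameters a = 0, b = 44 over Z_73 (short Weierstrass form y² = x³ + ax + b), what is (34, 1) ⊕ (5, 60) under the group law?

(34, 1) + (5, 60). λ = (60 - 1)/(5 - 34) ≡ 59/44 mod 73. 44⁻¹ ≡ 5 (mod 73), so λ ≡ 3.
  x = λ² - 34 - 5 = 9 - 39 ≡ 43; y = λ·(34 - 43) - 1 ≡ 45. → (43, 45)

(43, 45)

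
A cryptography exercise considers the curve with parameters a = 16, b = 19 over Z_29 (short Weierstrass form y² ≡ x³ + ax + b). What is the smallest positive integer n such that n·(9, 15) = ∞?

6

2P: tangent at (9, 15): λ = (3·9² + 16)/(2·15) ≡ 27/1. 1⁻¹ ≡ 1 (mod 29) since 1·1 = 1 ≡ 1, so λ ≡ 27·1 ≡ 27.
  x = λ² - 9 - 9 = 729 - 18 ≡ 15; y = λ·(9 - 15) - 15 ≡ 26. → (15, 26)
3P: (15, 26) + (9, 15). λ = (15 - 26)/(9 - 15) ≡ 18/23 mod 29. 23⁻¹ ≡ 24 (mod 29), so λ ≡ 26.
  x = λ² - 15 - 9 = 676 - 24 ≡ 14; y = λ·(15 - 14) - 26 ≡ 0. → (14, 0)
4P: (14, 0) + (9, 15). λ = (15 - 0)/(9 - 14) ≡ 15/24 mod 29. 24⁻¹ ≡ 23 (mod 29), so λ ≡ 26.
  x = λ² - 14 - 9 = 676 - 23 ≡ 15; y = λ·(14 - 15) - 0 ≡ 3. → (15, 3)
5P: (15, 3) + (9, 15). λ = (15 - 3)/(9 - 15) ≡ 12/23 mod 29. 23⁻¹ ≡ 24 (mod 29), so λ ≡ 27.
  x = λ² - 15 - 9 = 729 - 24 ≡ 9; y = λ·(15 - 9) - 3 ≡ 14. → (9, 14)
6P: (9, 14) + (9, 15): same x and y₁ ≡ -y₂, so the sum is ∞.
6P = ∞, so the order is 6.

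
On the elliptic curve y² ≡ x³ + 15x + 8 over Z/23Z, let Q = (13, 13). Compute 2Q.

(5, 22)

tangent at (13, 13): λ = (3·13² + 15)/(2·13) ≡ 16/3. 3⁻¹ ≡ 8 (mod 23) since 3·8 = 24 ≡ 1, so λ ≡ 16·8 ≡ 13.
  x = λ² - 13 - 13 = 169 - 26 ≡ 5; y = λ·(13 - 5) - 13 ≡ 22. → (5, 22)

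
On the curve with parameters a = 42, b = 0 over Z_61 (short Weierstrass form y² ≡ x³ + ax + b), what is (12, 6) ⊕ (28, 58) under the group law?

(43, 0)

(12, 6) + (28, 58). λ = (58 - 6)/(28 - 12) ≡ 52/16 mod 61. 16⁻¹ ≡ 42 (mod 61) since 16·42 = 672 ≡ 1, so λ ≡ 49.
  x = λ² - 12 - 28 = 2401 - 40 ≡ 43; y = λ·(12 - 43) - 6 ≡ 0. → (43, 0)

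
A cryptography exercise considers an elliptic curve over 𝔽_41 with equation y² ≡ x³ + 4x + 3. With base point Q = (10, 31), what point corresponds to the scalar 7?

(7, 13)

Double-and-add on 7 = (111)₂. Start with Q = (10, 31) for the leading 1-bit.
double: tangent at (10, 31): λ = (3·10² + 4)/(2·31) ≡ 17/21. 21⁻¹ ≡ 2 (mod 41) since 21·2 = 42 ≡ 1, so λ ≡ 17·2 ≡ 34.
  x = λ² - 10 - 10 = 1156 - 20 ≡ 29; y = λ·(10 - 29) - 31 ≡ 20. → (29, 20)
add Q: (29, 20) + (10, 31). λ = (31 - 20)/(10 - 29) ≡ 11/22 mod 41. 22⁻¹ ≡ 28 (mod 41) since 22·28 = 616 ≡ 1, so λ ≡ 21.
  x = λ² - 29 - 10 = 441 - 39 ≡ 33; y = λ·(29 - 33) - 20 ≡ 19. → (33, 19)
double: tangent at (33, 19): λ = (3·33² + 4)/(2·19) ≡ 32/38. 38⁻¹ ≡ 27 (mod 41), so λ ≡ 32·27 ≡ 3.
  x = λ² - 33 - 33 = 9 - 66 ≡ 25; y = λ·(33 - 25) - 19 ≡ 5. → (25, 5)
add Q: (25, 5) + (10, 31). λ = (31 - 5)/(10 - 25) ≡ 26/26 mod 41. 26⁻¹ ≡ 30 (mod 41), so λ ≡ 1.
  x = λ² - 25 - 10 = 1 - 35 ≡ 7; y = λ·(25 - 7) - 5 ≡ 13. → (7, 13)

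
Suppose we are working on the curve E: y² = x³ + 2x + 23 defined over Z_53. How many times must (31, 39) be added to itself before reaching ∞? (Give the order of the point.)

10

2P: tangent at (31, 39): λ = (3·31² + 2)/(2·39) ≡ 23/25. 25⁻¹ ≡ 17 (mod 53) since 25·17 = 425 ≡ 1, so λ ≡ 23·17 ≡ 20.
  x = λ² - 31 - 31 = 400 - 62 ≡ 20; y = λ·(31 - 20) - 39 ≡ 22. → (20, 22)
3P: (20, 22) + (31, 39). λ = (39 - 22)/(31 - 20) ≡ 17/11 mod 53. 11⁻¹ ≡ 29 (mod 53) since 11·29 = 319 ≡ 1, so λ ≡ 16.
  x = λ² - 20 - 31 = 256 - 51 ≡ 46; y = λ·(20 - 46) - 22 ≡ 39. → (46, 39)
4P: (46, 39) + (31, 39). λ = (39 - 39)/(31 - 46) ≡ 0/38 mod 53. 38⁻¹ ≡ 7 (mod 53), so λ ≡ 0.
  x = λ² - 46 - 31 = 0 - 77 ≡ 29; y = λ·(46 - 29) - 39 ≡ 14. → (29, 14)
5P: (29, 14) + (31, 39). λ = (39 - 14)/(31 - 29) ≡ 25/2 mod 53. 2⁻¹ ≡ 27 (mod 53) since 2·27 = 54 ≡ 1, so λ ≡ 39.
  x = λ² - 29 - 31 = 1521 - 60 ≡ 30; y = λ·(29 - 30) - 14 ≡ 0. → (30, 0)
6P: (30, 0) + (31, 39). λ = (39 - 0)/(31 - 30) ≡ 39/1 mod 53. 1⁻¹ ≡ 1 (mod 53) since 1·1 = 1 ≡ 1, so λ ≡ 39.
  x = λ² - 30 - 31 = 1521 - 61 ≡ 29; y = λ·(30 - 29) - 0 ≡ 39. → (29, 39)
7P: (29, 39) + (31, 39). λ = (39 - 39)/(31 - 29) ≡ 0/2 mod 53. 2⁻¹ ≡ 27 (mod 53) since 2·27 = 54 ≡ 1, so λ ≡ 0.
  x = λ² - 29 - 31 = 0 - 60 ≡ 46; y = λ·(29 - 46) - 39 ≡ 14. → (46, 14)
8P: (46, 14) + (31, 39). λ = (39 - 14)/(31 - 46) ≡ 25/38 mod 53. 38⁻¹ ≡ 7 (mod 53), so λ ≡ 16.
  x = λ² - 46 - 31 = 256 - 77 ≡ 20; y = λ·(46 - 20) - 14 ≡ 31. → (20, 31)
9P: (20, 31) + (31, 39). λ = (39 - 31)/(31 - 20) ≡ 8/11 mod 53. 11⁻¹ ≡ 29 (mod 53), so λ ≡ 20.
  x = λ² - 20 - 31 = 400 - 51 ≡ 31; y = λ·(20 - 31) - 31 ≡ 14. → (31, 14)
10P: (31, 14) + (31, 39): same x and y₁ ≡ -y₂, so the sum is ∞.
10P = ∞, so the order is 10.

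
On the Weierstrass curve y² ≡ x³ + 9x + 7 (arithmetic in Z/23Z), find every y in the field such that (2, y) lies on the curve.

none

x³ + 9x + 7 = 33 ≡ 10 (mod 23).
10 is a non-residue mod 23; no y exists.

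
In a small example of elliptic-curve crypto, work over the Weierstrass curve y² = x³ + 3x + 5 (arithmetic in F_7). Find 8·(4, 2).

Write P = (4, 2).
Double-and-add on 8 = (1000)₂. Start with P = (4, 2) for the leading 1-bit.
double: tangent at (4, 2): λ = (3·4² + 3)/(2·2) ≡ 2/4. 4⁻¹ ≡ 2 (mod 7), so λ ≡ 2·2 ≡ 4.
  x = λ² - 4 - 4 = 16 - 8 ≡ 1; y = λ·(4 - 1) - 2 ≡ 3. → (1, 3)
double: tangent at (1, 3): λ = (3·1² + 3)/(2·3) ≡ 6/6. 6⁻¹ ≡ 6 (mod 7), so λ ≡ 6·6 ≡ 1.
  x = λ² - 1 - 1 = 1 - 2 ≡ 6; y = λ·(1 - 6) - 3 ≡ 6. → (6, 6)
double: tangent at (6, 6): λ = (3·6² + 3)/(2·6) ≡ 6/5. 5⁻¹ ≡ 3 (mod 7) since 5·3 = 15 ≡ 1, so λ ≡ 6·3 ≡ 4.
  x = λ² - 6 - 6 = 16 - 12 ≡ 4; y = λ·(6 - 4) - 6 ≡ 2. → (4, 2)

(4, 2)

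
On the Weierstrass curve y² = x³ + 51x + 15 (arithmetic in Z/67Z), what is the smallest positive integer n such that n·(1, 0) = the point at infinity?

2P: (1, 0) + (1, 0): same x and y₁ ≡ -y₂, so the sum is the point at infinity.
2P = the point at infinity, so the order is 2.

2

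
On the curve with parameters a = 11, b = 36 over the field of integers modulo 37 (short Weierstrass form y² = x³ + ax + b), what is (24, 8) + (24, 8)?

(26, 29)

tangent at (24, 8): λ = (3·24² + 11)/(2·8) ≡ 0/16. 16⁻¹ ≡ 7 (mod 37), so λ ≡ 0·7 ≡ 0.
  x = λ² - 24 - 24 = 0 - 48 ≡ 26; y = λ·(24 - 26) - 8 ≡ 29. → (26, 29)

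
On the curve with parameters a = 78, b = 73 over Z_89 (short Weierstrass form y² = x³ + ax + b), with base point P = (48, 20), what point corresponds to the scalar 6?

Repeated addition: build up to 6P.
2P: tangent at (48, 20): λ = (3·48² + 78)/(2·20) ≡ 48/40. 40⁻¹ ≡ 69 (mod 89), so λ ≡ 48·69 ≡ 19.
  x = λ² - 48 - 48 = 361 - 96 ≡ 87; y = λ·(48 - 87) - 20 ≡ 40. → (87, 40)
3P: (87, 40) + (48, 20). λ = (20 - 40)/(48 - 87) ≡ 69/50 mod 89. 50⁻¹ ≡ 73 (mod 89), so λ ≡ 53.
  x = λ² - 87 - 48 = 2809 - 135 ≡ 4; y = λ·(87 - 4) - 40 ≡ 87. → (4, 87)
4P: (4, 87) + (48, 20). λ = (20 - 87)/(48 - 4) ≡ 22/44 mod 89. 44⁻¹ ≡ 87 (mod 89), so λ ≡ 45.
  x = λ² - 4 - 48 = 2025 - 52 ≡ 15; y = λ·(4 - 15) - 87 ≡ 41. → (15, 41)
5P: (15, 41) + (48, 20). λ = (20 - 41)/(48 - 15) ≡ 68/33 mod 89. 33⁻¹ ≡ 27 (mod 89) since 33·27 = 891 ≡ 1, so λ ≡ 56.
  x = λ² - 15 - 48 = 3136 - 63 ≡ 47; y = λ·(15 - 47) - 41 ≡ 36. → (47, 36)
6P: (47, 36) + (48, 20). λ = (20 - 36)/(48 - 47) ≡ 73/1 mod 89. 1⁻¹ ≡ 1 (mod 89) since 1·1 = 1 ≡ 1, so λ ≡ 73.
  x = λ² - 47 - 48 = 5329 - 95 ≡ 72; y = λ·(47 - 72) - 36 ≡ 8. → (72, 8)

(72, 8)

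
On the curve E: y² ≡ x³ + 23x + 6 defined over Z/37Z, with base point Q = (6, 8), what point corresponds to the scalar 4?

Double-and-add on 4 = (100)₂. Start with Q = (6, 8) for the leading 1-bit.
double: tangent at (6, 8): λ = (3·6² + 23)/(2·8) ≡ 20/16. 16⁻¹ ≡ 7 (mod 37) since 16·7 = 112 ≡ 1, so λ ≡ 20·7 ≡ 29.
  x = λ² - 6 - 6 = 841 - 12 ≡ 15; y = λ·(6 - 15) - 8 ≡ 27. → (15, 27)
double: tangent at (15, 27): λ = (3·15² + 23)/(2·27) ≡ 32/17. 17⁻¹ ≡ 24 (mod 37), so λ ≡ 32·24 ≡ 28.
  x = λ² - 15 - 15 = 784 - 30 ≡ 14; y = λ·(15 - 14) - 27 ≡ 1. → (14, 1)

(14, 1)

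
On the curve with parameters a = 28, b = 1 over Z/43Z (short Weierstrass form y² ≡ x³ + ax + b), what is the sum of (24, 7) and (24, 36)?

O

The two points share x = 24 and their y-coordinates satisfy 7 + 36 ≡ 0 (mod 43), so they are inverses. Their sum is ∞.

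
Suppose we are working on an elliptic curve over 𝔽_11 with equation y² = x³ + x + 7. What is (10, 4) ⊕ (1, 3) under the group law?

(10, 4) + (1, 3). λ = (3 - 4)/(1 - 10) ≡ 10/2 mod 11. 2⁻¹ ≡ 6 (mod 11) since 2·6 = 12 ≡ 1, so λ ≡ 5.
  x = λ² - 10 - 1 = 25 - 11 ≡ 3; y = λ·(10 - 3) - 4 ≡ 9. → (3, 9)

(3, 9)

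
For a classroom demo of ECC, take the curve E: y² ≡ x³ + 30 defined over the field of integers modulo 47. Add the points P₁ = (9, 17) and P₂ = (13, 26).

(9, 17) + (13, 26). λ = (26 - 17)/(13 - 9) ≡ 9/4 mod 47. 4⁻¹ ≡ 12 (mod 47) since 4·12 = 48 ≡ 1, so λ ≡ 14.
  x = λ² - 9 - 13 = 196 - 22 ≡ 33; y = λ·(9 - 33) - 17 ≡ 23. → (33, 23)

(33, 23)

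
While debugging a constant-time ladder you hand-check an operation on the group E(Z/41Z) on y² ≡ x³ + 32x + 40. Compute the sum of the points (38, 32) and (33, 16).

(36, 40)

(38, 32) + (33, 16). λ = (16 - 32)/(33 - 38) ≡ 25/36 mod 41. 36⁻¹ ≡ 8 (mod 41) since 36·8 = 288 ≡ 1, so λ ≡ 36.
  x = λ² - 38 - 33 = 1296 - 71 ≡ 36; y = λ·(38 - 36) - 32 ≡ 40. → (36, 40)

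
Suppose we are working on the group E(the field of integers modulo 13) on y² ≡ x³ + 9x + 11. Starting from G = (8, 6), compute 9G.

Repeated addition: build up to 9G.
2G: tangent at (8, 6): λ = (3·8² + 9)/(2·6) ≡ 6/12. 12⁻¹ ≡ 12 (mod 13) since 12·12 = 144 ≡ 1, so λ ≡ 6·12 ≡ 7.
  x = λ² - 8 - 8 = 49 - 16 ≡ 7; y = λ·(8 - 7) - 6 ≡ 1. → (7, 1)
3G: (7, 1) + (8, 6). λ = (6 - 1)/(8 - 7) ≡ 5/1 mod 13. 1⁻¹ ≡ 1 (mod 13) since 1·1 = 1 ≡ 1, so λ ≡ 5.
  x = λ² - 7 - 8 = 25 - 15 ≡ 10; y = λ·(7 - 10) - 1 ≡ 10. → (10, 10)
4G: (10, 10) + (8, 6). λ = (6 - 10)/(8 - 10) ≡ 9/11 mod 13. 11⁻¹ ≡ 6 (mod 13), so λ ≡ 2.
  x = λ² - 10 - 8 = 4 - 18 ≡ 12; y = λ·(10 - 12) - 10 ≡ 12. → (12, 12)
5G: (12, 12) + (8, 6). λ = (6 - 12)/(8 - 12) ≡ 7/9 mod 13. 9⁻¹ ≡ 3 (mod 13), so λ ≡ 8.
  x = λ² - 12 - 8 = 64 - 20 ≡ 5; y = λ·(12 - 5) - 12 ≡ 5. → (5, 5)
6G: (5, 5) + (8, 6). λ = (6 - 5)/(8 - 5) ≡ 1/3 mod 13. 3⁻¹ ≡ 9 (mod 13) since 3·9 = 27 ≡ 1, so λ ≡ 9.
  x = λ² - 5 - 8 = 81 - 13 ≡ 3; y = λ·(5 - 3) - 5 ≡ 0. → (3, 0)
7G: (3, 0) + (8, 6). λ = (6 - 0)/(8 - 3) ≡ 6/5 mod 13. 5⁻¹ ≡ 8 (mod 13), so λ ≡ 9.
  x = λ² - 3 - 8 = 81 - 11 ≡ 5; y = λ·(3 - 5) - 0 ≡ 8. → (5, 8)
8G: (5, 8) + (8, 6). λ = (6 - 8)/(8 - 5) ≡ 11/3 mod 13. 3⁻¹ ≡ 9 (mod 13) since 3·9 = 27 ≡ 1, so λ ≡ 8.
  x = λ² - 5 - 8 = 64 - 13 ≡ 12; y = λ·(5 - 12) - 8 ≡ 1. → (12, 1)
9G: (12, 1) + (8, 6). λ = (6 - 1)/(8 - 12) ≡ 5/9 mod 13. 9⁻¹ ≡ 3 (mod 13), so λ ≡ 2.
  x = λ² - 12 - 8 = 4 - 20 ≡ 10; y = λ·(12 - 10) - 1 ≡ 3. → (10, 3)

(10, 3)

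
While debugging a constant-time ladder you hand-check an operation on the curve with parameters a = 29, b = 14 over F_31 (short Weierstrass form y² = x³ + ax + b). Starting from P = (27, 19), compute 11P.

(6, 1)

Double-and-add on 11 = (1011)₂. Start with P = (27, 19) for the leading 1-bit.
double: tangent at (27, 19): λ = (3·27² + 29)/(2·19) ≡ 15/7. 7⁻¹ ≡ 9 (mod 31) since 7·9 = 63 ≡ 1, so λ ≡ 15·9 ≡ 11.
  x = λ² - 27 - 27 = 121 - 54 ≡ 5; y = λ·(27 - 5) - 19 ≡ 6. → (5, 6)
double: tangent at (5, 6): λ = (3·5² + 29)/(2·6) ≡ 11/12. 12⁻¹ ≡ 13 (mod 31) since 12·13 = 156 ≡ 1, so λ ≡ 11·13 ≡ 19.
  x = λ² - 5 - 5 = 361 - 10 ≡ 10; y = λ·(5 - 10) - 6 ≡ 23. → (10, 23)
add P: (10, 23) + (27, 19). λ = (19 - 23)/(27 - 10) ≡ 27/17 mod 31. 17⁻¹ ≡ 11 (mod 31), so λ ≡ 18.
  x = λ² - 10 - 27 = 324 - 37 ≡ 8; y = λ·(10 - 8) - 23 ≡ 13. → (8, 13)
double: tangent at (8, 13): λ = (3·8² + 29)/(2·13) ≡ 4/26. 26⁻¹ ≡ 6 (mod 31) since 26·6 = 156 ≡ 1, so λ ≡ 4·6 ≡ 24.
  x = λ² - 8 - 8 = 576 - 16 ≡ 2; y = λ·(8 - 2) - 13 ≡ 7. → (2, 7)
add P: (2, 7) + (27, 19). λ = (19 - 7)/(27 - 2) ≡ 12/25 mod 31. 25⁻¹ ≡ 5 (mod 31), so λ ≡ 29.
  x = λ² - 2 - 27 = 841 - 29 ≡ 6; y = λ·(2 - 6) - 7 ≡ 1. → (6, 1)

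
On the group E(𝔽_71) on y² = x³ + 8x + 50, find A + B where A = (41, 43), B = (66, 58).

(24, 24)

(41, 43) + (66, 58). λ = (58 - 43)/(66 - 41) ≡ 15/25 mod 71. 25⁻¹ ≡ 54 (mod 71) since 25·54 = 1350 ≡ 1, so λ ≡ 29.
  x = λ² - 41 - 66 = 841 - 107 ≡ 24; y = λ·(41 - 24) - 43 ≡ 24. → (24, 24)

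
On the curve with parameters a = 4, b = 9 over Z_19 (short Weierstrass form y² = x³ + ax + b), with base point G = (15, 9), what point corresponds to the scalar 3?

Repeated addition: build up to 3G.
2G: tangent at (15, 9): λ = (3·15² + 4)/(2·9) ≡ 14/18. 18⁻¹ ≡ 18 (mod 19) since 18·18 = 324 ≡ 1, so λ ≡ 14·18 ≡ 5.
  x = λ² - 15 - 15 = 25 - 30 ≡ 14; y = λ·(15 - 14) - 9 ≡ 15. → (14, 15)
3G: (14, 15) + (15, 9). λ = (9 - 15)/(15 - 14) ≡ 13/1 mod 19. 1⁻¹ ≡ 1 (mod 19) since 1·1 = 1 ≡ 1, so λ ≡ 13.
  x = λ² - 14 - 15 = 169 - 29 ≡ 7; y = λ·(14 - 7) - 15 ≡ 0. → (7, 0)

(7, 0)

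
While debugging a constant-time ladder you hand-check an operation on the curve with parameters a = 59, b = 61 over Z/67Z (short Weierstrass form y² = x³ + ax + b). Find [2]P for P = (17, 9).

tangent at (17, 9): λ = (3·17² + 59)/(2·9) ≡ 55/18. 18⁻¹ ≡ 41 (mod 67), so λ ≡ 55·41 ≡ 44.
  x = λ² - 17 - 17 = 1936 - 34 ≡ 26; y = λ·(17 - 26) - 9 ≡ 64. → (26, 64)

(26, 64)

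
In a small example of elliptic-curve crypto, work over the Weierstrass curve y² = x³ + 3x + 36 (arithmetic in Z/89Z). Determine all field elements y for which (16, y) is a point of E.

none

x³ + 3x + 36 = 4180 ≡ 86 (mod 89).
86 is a non-residue mod 89; no y exists.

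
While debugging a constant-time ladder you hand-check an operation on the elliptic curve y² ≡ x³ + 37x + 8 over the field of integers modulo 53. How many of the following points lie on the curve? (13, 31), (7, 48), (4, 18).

0

(13, 31): 31² ≡ 7, rhs ≡ 36 → off.
(7, 48): 48² ≡ 25, rhs ≡ 27 → off.
(4, 18): 18² ≡ 6, rhs ≡ 8 → off.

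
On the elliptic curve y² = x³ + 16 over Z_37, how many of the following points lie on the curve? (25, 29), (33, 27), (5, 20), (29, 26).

(25, 29): 29² ≡ 27, rhs ≡ 27 → on.
(33, 27): 27² ≡ 26, rhs ≡ 26 → on.
(5, 20): 20² ≡ 30, rhs ≡ 30 → on.
(29, 26): 26² ≡ 10, rhs ≡ 22 → off.

3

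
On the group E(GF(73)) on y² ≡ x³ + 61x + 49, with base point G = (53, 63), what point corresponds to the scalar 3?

(20, 61)

Repeated addition: build up to 3G.
2G: tangent at (53, 63): λ = (3·53² + 61)/(2·63) ≡ 20/53. 53⁻¹ ≡ 62 (mod 73), so λ ≡ 20·62 ≡ 72.
  x = λ² - 53 - 53 = 5184 - 106 ≡ 41; y = λ·(53 - 41) - 63 ≡ 71. → (41, 71)
3G: (41, 71) + (53, 63). λ = (63 - 71)/(53 - 41) ≡ 65/12 mod 73. 12⁻¹ ≡ 67 (mod 73), so λ ≡ 48.
  x = λ² - 41 - 53 = 2304 - 94 ≡ 20; y = λ·(41 - 20) - 71 ≡ 61. → (20, 61)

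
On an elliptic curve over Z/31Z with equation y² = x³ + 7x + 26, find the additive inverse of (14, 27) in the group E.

(14, 4)

-(14, 27) = (14, -27 mod 31) = (14, 4).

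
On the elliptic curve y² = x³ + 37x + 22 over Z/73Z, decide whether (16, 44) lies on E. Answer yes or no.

y² = 44² ≡ 38; x³ + 37x + 22 = 4710 ≡ 38 (mod 73). 38 = 38.

yes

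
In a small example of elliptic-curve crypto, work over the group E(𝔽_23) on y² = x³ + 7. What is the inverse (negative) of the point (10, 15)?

-(10, 15) = (10, -15 mod 23) = (10, 8).

(10, 8)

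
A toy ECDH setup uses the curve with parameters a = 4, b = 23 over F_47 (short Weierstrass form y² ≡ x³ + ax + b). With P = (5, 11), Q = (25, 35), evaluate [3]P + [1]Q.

(5, 36)

First 3P:
Repeated addition: build up to 3P.
2P: tangent at (5, 11): λ = (3·5² + 4)/(2·11) ≡ 32/22. 22⁻¹ ≡ 15 (mod 47), so λ ≡ 32·15 ≡ 10.
  x = λ² - 5 - 5 = 100 - 10 ≡ 43; y = λ·(5 - 43) - 11 ≡ 32. → (43, 32)
3P: (43, 32) + (5, 11). λ = (11 - 32)/(5 - 43) ≡ 26/9 mod 47. 9⁻¹ ≡ 21 (mod 47), so λ ≡ 29.
  x = λ² - 43 - 5 = 841 - 48 ≡ 41; y = λ·(43 - 41) - 32 ≡ 26. → (41, 26)
3P = (41, 26).
Finally 3P + Q:
(41, 26) + (25, 35). λ = (35 - 26)/(25 - 41) ≡ 9/31 mod 47. 31⁻¹ ≡ 44 (mod 47), so λ ≡ 20.
  x = λ² - 41 - 25 = 400 - 66 ≡ 5; y = λ·(41 - 5) - 26 ≡ 36. → (5, 36)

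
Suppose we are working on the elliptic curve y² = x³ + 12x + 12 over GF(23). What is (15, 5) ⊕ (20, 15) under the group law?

(15, 18)

(15, 5) + (20, 15). λ = (15 - 5)/(20 - 15) ≡ 10/5 mod 23. 5⁻¹ ≡ 14 (mod 23), so λ ≡ 2.
  x = λ² - 15 - 20 = 4 - 35 ≡ 15; y = λ·(15 - 15) - 5 ≡ 18. → (15, 18)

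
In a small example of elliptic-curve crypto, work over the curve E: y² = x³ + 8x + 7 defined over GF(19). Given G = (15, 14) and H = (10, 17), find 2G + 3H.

(11, 18)

First 2G:
Repeated addition: build up to 2G.
2G: tangent at (15, 14): λ = (3·15² + 8)/(2·14) ≡ 18/9. 9⁻¹ ≡ 17 (mod 19) since 9·17 = 153 ≡ 1, so λ ≡ 18·17 ≡ 2.
  x = λ² - 15 - 15 = 4 - 30 ≡ 12; y = λ·(15 - 12) - 14 ≡ 11. → (12, 11)
2G = (12, 11).
Next 3H:
Repeated addition: build up to 3H.
2H: tangent at (10, 17): λ = (3·10² + 8)/(2·17) ≡ 4/15. 15⁻¹ ≡ 14 (mod 19) since 15·14 = 210 ≡ 1, so λ ≡ 4·14 ≡ 18.
  x = λ² - 10 - 10 = 324 - 20 ≡ 0; y = λ·(10 - 0) - 17 ≡ 11. → (0, 11)
3H: (0, 11) + (10, 17). λ = (17 - 11)/(10 - 0) ≡ 6/10 mod 19. 10⁻¹ ≡ 2 (mod 19) since 10·2 = 20 ≡ 1, so λ ≡ 12.
  x = λ² - 0 - 10 = 144 - 10 ≡ 1; y = λ·(0 - 1) - 11 ≡ 15. → (1, 15)
3H = (1, 15).
Finally 2G + 3H:
(12, 11) + (1, 15). λ = (15 - 11)/(1 - 12) ≡ 4/8 mod 19. 8⁻¹ ≡ 12 (mod 19), so λ ≡ 10.
  x = λ² - 12 - 1 = 100 - 13 ≡ 11; y = λ·(12 - 11) - 11 ≡ 18. → (11, 18)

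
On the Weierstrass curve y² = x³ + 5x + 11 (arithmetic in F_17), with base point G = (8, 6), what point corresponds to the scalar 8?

(3, 6)

Repeated addition: build up to 8G.
2G: tangent at (8, 6): λ = (3·8² + 5)/(2·6) ≡ 10/12. 12⁻¹ ≡ 10 (mod 17) since 12·10 = 120 ≡ 1, so λ ≡ 10·10 ≡ 15.
  x = λ² - 8 - 8 = 225 - 16 ≡ 5; y = λ·(8 - 5) - 6 ≡ 5. → (5, 5)
3G: (5, 5) + (8, 6). λ = (6 - 5)/(8 - 5) ≡ 1/3 mod 17. 3⁻¹ ≡ 6 (mod 17), so λ ≡ 6.
  x = λ² - 5 - 8 = 36 - 13 ≡ 6; y = λ·(5 - 6) - 5 ≡ 6. → (6, 6)
4G: (6, 6) + (8, 6). λ = (6 - 6)/(8 - 6) ≡ 0/2 mod 17. 2⁻¹ ≡ 9 (mod 17) since 2·9 = 18 ≡ 1, so λ ≡ 0.
  x = λ² - 6 - 8 = 0 - 14 ≡ 3; y = λ·(6 - 3) - 6 ≡ 11. → (3, 11)
5G: (3, 11) + (8, 6). λ = (6 - 11)/(8 - 3) ≡ 12/5 mod 17. 5⁻¹ ≡ 7 (mod 17), so λ ≡ 16.
  x = λ² - 3 - 8 = 256 - 11 ≡ 7; y = λ·(3 - 7) - 11 ≡ 10. → (7, 10)
6G: (7, 10) + (8, 6). λ = (6 - 10)/(8 - 7) ≡ 13/1 mod 17. 1⁻¹ ≡ 1 (mod 17), so λ ≡ 13.
  x = λ² - 7 - 8 = 169 - 15 ≡ 1; y = λ·(7 - 1) - 10 ≡ 0. → (1, 0)
7G: (1, 0) + (8, 6). λ = (6 - 0)/(8 - 1) ≡ 6/7 mod 17. 7⁻¹ ≡ 5 (mod 17), so λ ≡ 13.
  x = λ² - 1 - 8 = 169 - 9 ≡ 7; y = λ·(1 - 7) - 0 ≡ 7. → (7, 7)
8G: (7, 7) + (8, 6). λ = (6 - 7)/(8 - 7) ≡ 16/1 mod 17. 1⁻¹ ≡ 1 (mod 17), so λ ≡ 16.
  x = λ² - 7 - 8 = 256 - 15 ≡ 3; y = λ·(7 - 3) - 7 ≡ 6. → (3, 6)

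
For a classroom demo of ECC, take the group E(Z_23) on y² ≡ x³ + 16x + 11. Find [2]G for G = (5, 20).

(6, 22)

tangent at (5, 20): λ = (3·5² + 16)/(2·20) ≡ 22/17. 17⁻¹ ≡ 19 (mod 23) since 17·19 = 323 ≡ 1, so λ ≡ 22·19 ≡ 4.
  x = λ² - 5 - 5 = 16 - 10 ≡ 6; y = λ·(5 - 6) - 20 ≡ 22. → (6, 22)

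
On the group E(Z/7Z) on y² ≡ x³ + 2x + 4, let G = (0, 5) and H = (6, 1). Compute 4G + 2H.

First 4G:
Repeated addition: build up to 4G.
2G: tangent at (0, 5): λ = (3·0² + 2)/(2·5) ≡ 2/3. 3⁻¹ ≡ 5 (mod 7), so λ ≡ 2·5 ≡ 3.
  x = λ² - 0 - 0 = 9 - 0 ≡ 2; y = λ·(0 - 2) - 5 ≡ 3. → (2, 3)
3G: (2, 3) + (0, 5). λ = (5 - 3)/(0 - 2) ≡ 2/5 mod 7. 5⁻¹ ≡ 3 (mod 7) since 5·3 = 15 ≡ 1, so λ ≡ 6.
  x = λ² - 2 - 0 = 36 - 2 ≡ 6; y = λ·(2 - 6) - 3 ≡ 1. → (6, 1)
4G: (6, 1) + (0, 5). λ = (5 - 1)/(0 - 6) ≡ 4/1 mod 7. 1⁻¹ ≡ 1 (mod 7), so λ ≡ 4.
  x = λ² - 6 - 0 = 16 - 6 ≡ 3; y = λ·(6 - 3) - 1 ≡ 4. → (3, 4)
4G = (3, 4).
Next 2H:
Repeated addition: build up to 2H.
2H: tangent at (6, 1): λ = (3·6² + 2)/(2·1) ≡ 5/2. 2⁻¹ ≡ 4 (mod 7), so λ ≡ 5·4 ≡ 6.
  x = λ² - 6 - 6 = 36 - 12 ≡ 3; y = λ·(6 - 3) - 1 ≡ 3. → (3, 3)
2H = (3, 3).
Finally 4G + 2H:
(3, 4) + (3, 3): same x and y₁ ≡ -y₂, so the sum is O.

O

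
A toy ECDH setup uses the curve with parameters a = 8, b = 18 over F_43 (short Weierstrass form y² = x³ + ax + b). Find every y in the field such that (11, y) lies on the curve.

none

x³ + 8x + 18 = 1437 ≡ 18 (mod 43).
18 is a non-residue mod 43; no y exists.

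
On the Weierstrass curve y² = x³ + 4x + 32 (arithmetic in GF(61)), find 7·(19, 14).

Write G = (19, 14).
Repeated addition: build up to 7G.
2G: tangent at (19, 14): λ = (3·19² + 4)/(2·14) ≡ 50/28. 28⁻¹ ≡ 24 (mod 61), so λ ≡ 50·24 ≡ 41.
  x = λ² - 19 - 19 = 1681 - 38 ≡ 57; y = λ·(19 - 57) - 14 ≡ 14. → (57, 14)
3G: (57, 14) + (19, 14). λ = (14 - 14)/(19 - 57) ≡ 0/23 mod 61. 23⁻¹ ≡ 8 (mod 61), so λ ≡ 0.
  x = λ² - 57 - 19 = 0 - 76 ≡ 46; y = λ·(57 - 46) - 14 ≡ 47. → (46, 47)
4G: (46, 47) + (19, 14). λ = (14 - 47)/(19 - 46) ≡ 28/34 mod 61. 34⁻¹ ≡ 9 (mod 61), so λ ≡ 8.
  x = λ² - 46 - 19 = 64 - 65 ≡ 60; y = λ·(46 - 60) - 47 ≡ 24. → (60, 24)
5G: (60, 24) + (19, 14). λ = (14 - 24)/(19 - 60) ≡ 51/20 mod 61. 20⁻¹ ≡ 58 (mod 61) since 20·58 = 1160 ≡ 1, so λ ≡ 30.
  x = λ² - 60 - 19 = 900 - 79 ≡ 28; y = λ·(60 - 28) - 24 ≡ 21. → (28, 21)
6G: (28, 21) + (19, 14). λ = (14 - 21)/(19 - 28) ≡ 54/52 mod 61. 52⁻¹ ≡ 27 (mod 61), so λ ≡ 55.
  x = λ² - 28 - 19 = 3025 - 47 ≡ 50; y = λ·(28 - 50) - 21 ≡ 50. → (50, 50)
7G: (50, 50) + (19, 14). λ = (14 - 50)/(19 - 50) ≡ 25/30 mod 61. 30⁻¹ ≡ 59 (mod 61), so λ ≡ 11.
  x = λ² - 50 - 19 = 121 - 69 ≡ 52; y = λ·(50 - 52) - 50 ≡ 50. → (52, 50)

(52, 50)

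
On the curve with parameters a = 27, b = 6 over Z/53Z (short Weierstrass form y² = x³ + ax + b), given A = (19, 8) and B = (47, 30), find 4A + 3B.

First 4A:
Repeated addition: build up to 4A.
2A: tangent at (19, 8): λ = (3·19² + 27)/(2·8) ≡ 50/16. 16⁻¹ ≡ 10 (mod 53) since 16·10 = 160 ≡ 1, so λ ≡ 50·10 ≡ 23.
  x = λ² - 19 - 19 = 529 - 38 ≡ 14; y = λ·(19 - 14) - 8 ≡ 1. → (14, 1)
3A: (14, 1) + (19, 8). λ = (8 - 1)/(19 - 14) ≡ 7/5 mod 53. 5⁻¹ ≡ 32 (mod 53) since 5·32 = 160 ≡ 1, so λ ≡ 12.
  x = λ² - 14 - 19 = 144 - 33 ≡ 5; y = λ·(14 - 5) - 1 ≡ 1. → (5, 1)
4A: (5, 1) + (19, 8). λ = (8 - 1)/(19 - 5) ≡ 7/14 mod 53. 14⁻¹ ≡ 19 (mod 53) since 14·19 = 266 ≡ 1, so λ ≡ 27.
  x = λ² - 5 - 19 = 729 - 24 ≡ 16; y = λ·(5 - 16) - 1 ≡ 20. → (16, 20)
4A = (16, 20).
Next 3B:
Repeated addition: build up to 3B.
2B: tangent at (47, 30): λ = (3·47² + 27)/(2·30) ≡ 29/7. 7⁻¹ ≡ 38 (mod 53) since 7·38 = 266 ≡ 1, so λ ≡ 29·38 ≡ 42.
  x = λ² - 47 - 47 = 1764 - 94 ≡ 27; y = λ·(47 - 27) - 30 ≡ 15. → (27, 15)
3B: (27, 15) + (47, 30). λ = (30 - 15)/(47 - 27) ≡ 15/20 mod 53. 20⁻¹ ≡ 8 (mod 53), so λ ≡ 14.
  x = λ² - 27 - 47 = 196 - 74 ≡ 16; y = λ·(27 - 16) - 15 ≡ 33. → (16, 33)
3B = (16, 33).
Finally 4A + 3B:
(16, 20) + (16, 33): same x and y₁ ≡ -y₂, so the sum is O.

O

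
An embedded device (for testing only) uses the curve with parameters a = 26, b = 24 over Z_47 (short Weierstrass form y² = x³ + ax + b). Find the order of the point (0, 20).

2P: tangent at (0, 20): λ = (3·0² + 26)/(2·20) ≡ 26/40. 40⁻¹ ≡ 20 (mod 47), so λ ≡ 26·20 ≡ 3.
  x = λ² - 0 - 0 = 9 - 0 ≡ 9; y = λ·(0 - 9) - 20 ≡ 0. → (9, 0)
3P: (9, 0) + (0, 20). λ = (20 - 0)/(0 - 9) ≡ 20/38 mod 47. 38⁻¹ ≡ 26 (mod 47) since 38·26 = 988 ≡ 1, so λ ≡ 3.
  x = λ² - 9 - 0 = 9 - 9 ≡ 0; y = λ·(9 - 0) - 0 ≡ 27. → (0, 27)
4P: (0, 27) + (0, 20): same x and y₁ ≡ -y₂, so the sum is the point at infinity.
4P = the point at infinity, so the order is 4.

4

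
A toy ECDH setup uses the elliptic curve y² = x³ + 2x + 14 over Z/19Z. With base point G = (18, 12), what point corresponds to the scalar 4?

(1, 13)

Double-and-add on 4 = (100)₂. Start with G = (18, 12) for the leading 1-bit.
double: tangent at (18, 12): λ = (3·18² + 2)/(2·12) ≡ 5/5. 5⁻¹ ≡ 4 (mod 19), so λ ≡ 5·4 ≡ 1.
  x = λ² - 18 - 18 = 1 - 36 ≡ 3; y = λ·(18 - 3) - 12 ≡ 3. → (3, 3)
double: tangent at (3, 3): λ = (3·3² + 2)/(2·3) ≡ 10/6. 6⁻¹ ≡ 16 (mod 19), so λ ≡ 10·16 ≡ 8.
  x = λ² - 3 - 3 = 64 - 6 ≡ 1; y = λ·(3 - 1) - 3 ≡ 13. → (1, 13)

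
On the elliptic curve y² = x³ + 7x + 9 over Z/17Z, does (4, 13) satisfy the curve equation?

yes

y² = 13² ≡ 16; x³ + 7x + 9 = 101 ≡ 16 (mod 17). 16 = 16.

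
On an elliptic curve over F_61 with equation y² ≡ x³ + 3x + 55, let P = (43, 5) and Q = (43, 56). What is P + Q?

O

The two points share x = 43 and their y-coordinates satisfy 5 + 56 ≡ 0 (mod 61), so they are inverses. Their sum is the point at infinity.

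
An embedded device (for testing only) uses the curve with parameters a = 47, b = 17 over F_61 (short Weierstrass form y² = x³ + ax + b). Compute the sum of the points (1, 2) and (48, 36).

(1, 2) + (48, 36). λ = (36 - 2)/(48 - 1) ≡ 34/47 mod 61. 47⁻¹ ≡ 13 (mod 61), so λ ≡ 15.
  x = λ² - 1 - 48 = 225 - 49 ≡ 54; y = λ·(1 - 54) - 2 ≡ 57. → (54, 57)

(54, 57)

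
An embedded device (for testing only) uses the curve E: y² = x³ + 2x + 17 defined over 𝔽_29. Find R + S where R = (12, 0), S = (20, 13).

(12, 0) + (20, 13). λ = (13 - 0)/(20 - 12) ≡ 13/8 mod 29. 8⁻¹ ≡ 11 (mod 29), so λ ≡ 27.
  x = λ² - 12 - 20 = 729 - 32 ≡ 1; y = λ·(12 - 1) - 0 ≡ 7. → (1, 7)

(1, 7)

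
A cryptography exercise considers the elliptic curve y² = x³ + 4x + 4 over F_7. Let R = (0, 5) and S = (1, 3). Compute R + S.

(3, 1)

(0, 5) + (1, 3). λ = (3 - 5)/(1 - 0) ≡ 5/1 mod 7. 1⁻¹ ≡ 1 (mod 7), so λ ≡ 5.
  x = λ² - 0 - 1 = 25 - 1 ≡ 3; y = λ·(0 - 3) - 5 ≡ 1. → (3, 1)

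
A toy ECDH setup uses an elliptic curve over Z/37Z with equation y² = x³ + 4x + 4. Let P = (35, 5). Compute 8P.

Repeated addition: build up to 8P.
2P: tangent at (35, 5): λ = (3·35² + 4)/(2·5) ≡ 16/10. 10⁻¹ ≡ 26 (mod 37), so λ ≡ 16·26 ≡ 9.
  x = λ² - 35 - 35 = 81 - 70 ≡ 11; y = λ·(35 - 11) - 5 ≡ 26. → (11, 26)
3P: (11, 26) + (35, 5). λ = (5 - 26)/(35 - 11) ≡ 16/24 mod 37. 24⁻¹ ≡ 17 (mod 37), so λ ≡ 13.
  x = λ² - 11 - 35 = 169 - 46 ≡ 12; y = λ·(11 - 12) - 26 ≡ 35. → (12, 35)
4P: (12, 35) + (35, 5). λ = (5 - 35)/(35 - 12) ≡ 7/23 mod 37. 23⁻¹ ≡ 29 (mod 37) since 23·29 = 667 ≡ 1, so λ ≡ 18.
  x = λ² - 12 - 35 = 324 - 47 ≡ 18; y = λ·(12 - 18) - 35 ≡ 5. → (18, 5)
5P: (18, 5) + (35, 5). λ = (5 - 5)/(35 - 18) ≡ 0/17 mod 37. 17⁻¹ ≡ 24 (mod 37) since 17·24 = 408 ≡ 1, so λ ≡ 0.
  x = λ² - 18 - 35 = 0 - 53 ≡ 21; y = λ·(18 - 21) - 5 ≡ 32. → (21, 32)
6P: (21, 32) + (35, 5). λ = (5 - 32)/(35 - 21) ≡ 10/14 mod 37. 14⁻¹ ≡ 8 (mod 37), so λ ≡ 6.
  x = λ² - 21 - 35 = 36 - 56 ≡ 17; y = λ·(21 - 17) - 32 ≡ 29. → (17, 29)
7P: (17, 29) + (35, 5). λ = (5 - 29)/(35 - 17) ≡ 13/18 mod 37. 18⁻¹ ≡ 35 (mod 37) since 18·35 = 630 ≡ 1, so λ ≡ 11.
  x = λ² - 17 - 35 = 121 - 52 ≡ 32; y = λ·(17 - 32) - 29 ≡ 28. → (32, 28)
8P: (32, 28) + (35, 5). λ = (5 - 28)/(35 - 32) ≡ 14/3 mod 37. 3⁻¹ ≡ 25 (mod 37) since 3·25 = 75 ≡ 1, so λ ≡ 17.
  x = λ² - 32 - 35 = 289 - 67 ≡ 0; y = λ·(32 - 0) - 28 ≡ 35. → (0, 35)

(0, 35)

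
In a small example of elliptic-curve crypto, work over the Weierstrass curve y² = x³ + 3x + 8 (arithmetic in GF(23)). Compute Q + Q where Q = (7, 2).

(18, 11)

tangent at (7, 2): λ = (3·7² + 3)/(2·2) ≡ 12/4. 4⁻¹ ≡ 6 (mod 23), so λ ≡ 12·6 ≡ 3.
  x = λ² - 7 - 7 = 9 - 14 ≡ 18; y = λ·(7 - 18) - 2 ≡ 11. → (18, 11)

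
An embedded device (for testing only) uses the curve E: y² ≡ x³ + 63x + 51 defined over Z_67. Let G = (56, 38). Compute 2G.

tangent at (56, 38): λ = (3·56² + 63)/(2·38) ≡ 24/9. 9⁻¹ ≡ 15 (mod 67), so λ ≡ 24·15 ≡ 25.
  x = λ² - 56 - 56 = 625 - 112 ≡ 44; y = λ·(56 - 44) - 38 ≡ 61. → (44, 61)

(44, 61)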